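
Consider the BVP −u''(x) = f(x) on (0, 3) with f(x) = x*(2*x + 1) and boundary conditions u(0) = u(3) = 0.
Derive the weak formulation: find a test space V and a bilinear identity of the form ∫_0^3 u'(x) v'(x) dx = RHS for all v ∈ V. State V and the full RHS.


V = H^1_0(0, 3) (so v(0) = v(3) = 0); weak form: ∫_0^3 u'v' dx = ∫_0^3 (x*(2*x + 1)) v dx for all v ∈ V.

Multiply both sides by a test function v and integrate from 0 to 3:
  ∫_0^3 −u''(x) v(x) dx = ∫_0^3 f(x) v(x) dx.
Integrate the LHS by parts once:
  ∫_0^3 −u'' v dx = −[u'(x) v(x)]_0^3 + ∫_0^3 u'(x) v'(x) dx.
Thus ∫_0^3 u'(x) v'(x) dx = ∫_0^3 f(x) v(x) dx + [u'(x) v(x)]_0^3.
Choose V so that boundary terms are either known or forced to vanish.
u is Dirichlet: u(0) = u(3) = 0. Let V = H^1_0(0, 3); then v(0) = v(3) = 0, and [u' v]_0^3 = 0.
Weak formulation: find u (satisfying any essential BC) such that ∫_0^3 u'(x) v'(x) dx = ∫_0^3 f v dx for all v ∈ V.
Substituting f(x) = x*(2*x + 1), the right-hand side is ∫_0^3 (x*(2*x + 1)) v dx.


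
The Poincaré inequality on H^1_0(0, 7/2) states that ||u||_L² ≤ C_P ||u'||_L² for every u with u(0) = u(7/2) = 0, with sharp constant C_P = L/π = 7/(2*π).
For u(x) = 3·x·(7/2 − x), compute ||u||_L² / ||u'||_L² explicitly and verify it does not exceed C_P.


||u||_L² / ||u'||_L² = 7*sqrt(10)/20 < C_P = 7/(2*π).

u(x) = 3·x·(7/2 − x), so u'(x) = 21/2 - 6*x.
u(x) = 3·x·(7/2 − x) vanishes at x = 0 and x = 7/2, so u ∈ H^1_0(0, 7/2). Differentiate via the product rule and integrate the resulting polynomials term by term.
  ∫_0^7/2 u² dx = ∫_0^7/2 (9*x^4 - 63*x^3 + 441*x^2/4) dx. Term by term:
    ∫_0^7/2 9*x^4 dx = 151263/160;  ∫_0^7/2 -63*x^3 dx = -151263/64;  ∫_0^7/2 441*x^2/4 dx = 50421/32.
  Sum: 151263/160 − 151263/64 + 50421/32 = 50421/320.
  ∫_0^7/2 (u')² dx = ∫_0^7/2 (36*x^2 - 126*x + 441/4) dx. Term by term:
    ∫_0^7/2 36*x^2 dx = 1029/2;  ∫_0^7/2 -126*x dx = -3087/4;  ∫_0^7/2 441/4 dx = 3087/8.
  Sum: 1029/2 − 3087/4 + 3087/8 = 1029/8.
∫_0^7/2 u² dx = 50421/320, so ||u||_L² = 49*sqrt(105)/40.
∫_0^7/2 (u')² dx = 1029/8, so ||u'||_L² = 7*sqrt(42)/4.
Ratio ||u||_L² / ||u'||_L² = 7*sqrt(10)/20.
Sharp Poincaré constant on H^1_0(0, 7/2) is C_P = L/π = 7/(2*π), achieved by sin(2*π/7·x).
A polynomial bump cannot attain the sharp Poincaré constant (only the first sine eigenfunction does), so the ratio is strictly less than C_P, consistent with ||u||_L² ≤ C_P ||u'||_L².


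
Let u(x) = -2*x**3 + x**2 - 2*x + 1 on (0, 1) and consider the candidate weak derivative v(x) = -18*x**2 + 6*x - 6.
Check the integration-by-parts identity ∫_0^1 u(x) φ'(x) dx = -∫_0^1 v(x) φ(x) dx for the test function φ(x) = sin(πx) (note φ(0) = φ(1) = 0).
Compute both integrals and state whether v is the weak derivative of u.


LHS = -24/π^3 + 8/π, RHS = -72/π^3 + 24/π. No, v is not the weak derivative of u.

u(x) = -2*x**3 + x**2 - 2*x + 1, classical derivative u'(x) = -6*x**2 + 2*x - 2.
φ(x) = sin(πx), so φ'(x) = π*cos(π*x).
Note φ(0) = φ(1) = 0, so the boundary term u·φ vanishes.
LHS = ∫_0^1 u(x) φ'(x) dx = ∫_0^1 (-2*π*x^3*cos(π*x) + π*x^2*cos(π*x) - 2*π*x*cos(π*x) + π*cos(π*x)) dx. Term by term:
  ∫_0^1 π*cos(π*x) dx = 0;  ∫_0^1 π*x^2*cos(π*x) dx = -2/π;  ∫_0^1 -2*π*x*cos(π*x) dx = 4/π;
  ∫_0^1 -2*π*x^3*cos(π*x) dx = -24/π^3 + 6/π.
Sum: 0 − 2/π + 4/π + -24/π^3 + 6/π = -24/π^3 + 8/π.
So LHS = -24/π^3 + 8/π.
∫_0^1 v(x) φ(x) dx = ∫_0^1 (-18*x^2*sin(π*x) + 6*x*sin(π*x) - 6*sin(π*x)) dx. Term by term:
  ∫_0^1 -6*sin(π*x) dx = -12/π;  ∫_0^1 -18*x^2*sin(π*x) dx = -18/π + 72/π^3;  ∫_0^1 6*x*sin(π*x) dx = 6/π.
Sum: -12/π + -18/π + 72/π^3 + 6/π = -24/π + 72/π^3.
So RHS = -∫_0^1 v(x) φ(x) dx = -72/π^3 + 24/π.
LHS − RHS = -16/π + 48/π^3 ≠ 0, so the identity fails.
(For a valid weak derivative the identity must hold for EVERY test function, in particular this one. The failure shows v is NOT the weak derivative of u.)
Correct weak derivative would be u'(x) = -6*x**2 + 2*x - 2.


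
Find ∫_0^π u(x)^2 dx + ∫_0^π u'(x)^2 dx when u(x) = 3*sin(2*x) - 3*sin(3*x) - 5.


||u||_{H^1(0,π)}^2 = 20 + 185*π/2

u'(x) = 6*cos(2*x) - 9*cos(3*x).
Expand u² and (u')² and integrate term by term on (0, π), using: for integers n ≥ 1, ∫_0^π sin²(nx) dx = ∫_0^π cos²(nx) dx = π/2; for n ≠ n', ∫_0^π sin(nx)sin(n'x) dx = ∫_0^π cos(nx)cos(n'x) dx = 0; and by product-to-sum, ∫_0^π sin(nx)cos(n'x) dx = ½∫_0^π [sin((n+n')x) + sin((n−n')x)] dx, which is 0 when n+n' is even and 2n/(n²−n'²) when n+n' is odd (it need not vanish on (0, π)). For the constant mode: ∫_0^π 1 dx = π, ∫_0^π cos(nx) dx = 0, ∫_0^π sin(nx) dx = (1−(−1)^n)/n.
  u² squared terms: (-5)²·∫1 dx = 25·π = 25*π;  (-3)²·∫sin(3x)² dx = 9·π/2 = 9*π/2;  (3)²·∫sin(2x)² dx = 9·π/2 = 9*π/2.
  u² cross terms: 2·(-5)·(-3)·∫1·sin(3x) dx = 30·(2/3) = 20;  2·(-5)·(3)·∫1·sin(2x) dx = -30·(0) = 0;  2·(-3)·(3)·∫sin(3x)·sin(2x) dx = -18·(0) = 0.
  So ∫_0^π u² dx = 25*π + 9*π/2 + 9*π/2 + 20 + 0 + 0 = 20 + 34*π.
  (u')² squared terms: (-9)²·∫cos(3x)² dx = 81·π/2 = 81*π/2;  (6)²·∫cos(2x)² dx = 36·π/2 = 18*π.
  (u')² cross terms: 2·(-9)·(6)·∫cos(3x)·cos(2x) dx = -108·(0) = 0.
  So ∫_0^π (u')² dx = 81*π/2 + 18*π + 0 = 117*π/2.
||u||_{H^1}^2 = (20 + 34*π) + (117*π/2) = 20 + 185*π/2.


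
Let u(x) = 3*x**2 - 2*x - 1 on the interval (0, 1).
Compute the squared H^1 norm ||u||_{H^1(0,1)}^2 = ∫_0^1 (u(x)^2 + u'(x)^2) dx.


||u||_{H^1}^2 = 77/15

The H^1 norm (squared) on an interval (0, L) is
  ||u||_{H^1}^2 = ∫_0^L u(x)^2 dx + ∫_0^L u'(x)^2 dx.
Compute u'(x) = 6*x - 2.
Then u(x)^2 = 9*x**4 - 12*x**3 - 2*x**2 + 4*x + 1 and u'(x)^2 = 36*x**2 - 24*x + 4.
Integrate each monomial from 0 to 1 using ∫_0^1 c·x^n dx = c·1^(n+1)/(n+1):
  ∫_0^1 u(x)^2 dx = ∫_0^1 (9*x^4 - 12*x^3 - 2*x^2 + 4*x + 1) dx. Term by term:
    ∫_0^1 9*x^4 dx = 9/5;  ∫_0^1 -12*x^3 dx = -3;  ∫_0^1 -2*x^2 dx = -2/3;
    ∫_0^1 4*x dx = 2;  ∫_0^1 1 dx = 1.
  Sum: 9/5 − 3 − 2/3 + 2 + 1 = 17/15.
  ∫_0^1 u'(x)^2 dx = ∫_0^1 (36*x^2 - 24*x + 4) dx. Term by term:
    ∫_0^1 36*x^2 dx = 12;  ∫_0^1 -24*x dx = -12;  ∫_0^1 4 dx = 4.
  Sum: 12 − 12 + 4 = 4.
Adding: ||u||_{H^1}^2 = 17/15 + 4 = 77/15.


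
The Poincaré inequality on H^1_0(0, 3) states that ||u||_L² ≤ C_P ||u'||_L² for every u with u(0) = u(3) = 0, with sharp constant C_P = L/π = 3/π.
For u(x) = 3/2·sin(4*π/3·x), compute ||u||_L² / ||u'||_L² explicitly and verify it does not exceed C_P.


||u||_L² / ||u'||_L² = 3/(4*π) < C_P = 3/π.

u(x) = 3/2·sin(4*π/3·x), so u'(x) = 2*π*cos(4*π*x/3).
Writing u(x) = A·sin(kπx/L) with A = 3/2 and k = 4, use ∫_0^L sin²(kπx/L) dx = L/2 and ∫_0^L cos²(kπx/L) dx = L/2.
u² = 9/4·sin²(4*π/3·x) and (u')² = 4*π^2·cos²(4*π/3·x), and each of sin², cos² integrates to L/2 = 3/2 over (0, 3).
∫_0^3 u² dx = 27/8, so ||u||_L² = 3*sqrt(6)/4.
∫_0^3 (u')² dx = 6*π^2, so ||u'||_L² = sqrt(6)*π.
Ratio ||u||_L² / ||u'||_L² = 3/(4*π).
Sharp Poincaré constant on H^1_0(0, 3) is C_P = L/π = 3/π, achieved by sin(π/3·x).
This is the k = 4 harmonic; the ratio L/(kπ) is strictly less than C_P = L/π, consistent with the sharp inequality ||u||_L² ≤ C_P ||u'||_L².


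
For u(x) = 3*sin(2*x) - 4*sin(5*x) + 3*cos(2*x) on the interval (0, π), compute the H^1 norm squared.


||u||_{H^1(0,π)}^2 = -400/7 + 253*π

u'(x) = -6*sin(2*x) + 6*cos(2*x) - 20*cos(5*x).
Expand u² and (u')² and integrate term by term on (0, π), using: for integers n ≥ 1, ∫_0^π sin²(nx) dx = ∫_0^π cos²(nx) dx = π/2; for n ≠ n', ∫_0^π sin(nx)sin(n'x) dx = ∫_0^π cos(nx)cos(n'x) dx = 0; and by product-to-sum, ∫_0^π sin(nx)cos(n'x) dx = ½∫_0^π [sin((n+n')x) + sin((n−n')x)] dx, which is 0 when n+n' is even and 2n/(n²−n'²) when n+n' is odd (it need not vanish on (0, π)).
  u² squared terms: (-4)²·∫sin(5x)² dx = 16·π/2 = 8*π;  (3)²·∫cos(2x)² dx = 9·π/2 = 9*π/2;  (3)²·∫sin(2x)² dx = 9·π/2 = 9*π/2.
  u² cross terms: 2·(-4)·(3)·∫sin(5x)·cos(2x) dx = -24·(10/21) = -80/7;  2·(-4)·(3)·∫sin(5x)·sin(2x) dx = -24·(0) = 0;  2·(3)·(3)·∫cos(2x)·sin(2x) dx = 18·(0) = 0.
  So ∫_0^π u² dx = 8*π + 9*π/2 + 9*π/2 − 80/7 + 0 + 0 = -80/7 + 17*π.
  (u')² squared terms: (-20)²·∫cos(5x)² dx = 400·π/2 = 200*π;  (-6)²·∫sin(2x)² dx = 36·π/2 = 18*π;  (6)²·∫cos(2x)² dx = 36·π/2 = 18*π.
  (u')² cross terms: 2·(-20)·(-6)·∫cos(5x)·sin(2x) dx = 240·(-4/21) = -320/7;  2·(-20)·(6)·∫cos(5x)·cos(2x) dx = -240·(0) = 0;  2·(-6)·(6)·∫sin(2x)·cos(2x) dx = -72·(0) = 0.
  So ∫_0^π (u')² dx = 200*π + 18*π + 18*π − 320/7 + 0 + 0 = -320/7 + 236*π.
||u||_{H^1}^2 = (-80/7 + 17*π) + (-320/7 + 236*π) = -400/7 + 253*π.


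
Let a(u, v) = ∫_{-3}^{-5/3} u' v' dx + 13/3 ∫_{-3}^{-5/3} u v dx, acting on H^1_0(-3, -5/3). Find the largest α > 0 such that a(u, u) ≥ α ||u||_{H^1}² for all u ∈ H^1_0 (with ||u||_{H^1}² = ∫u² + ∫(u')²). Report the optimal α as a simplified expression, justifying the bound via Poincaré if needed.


α = 1

Coercivity of a(·,·) on H^1_0(-3, -5/3) means a(u, u) ≥ α ||u||_{H^1}² for every u ∈ H^1_0.
The interval has length L = 4/3, and Poincaré/coercivity depend only on L. Here a(u, u) = ∫(u')² + (13/3)·∫u².
Here c = 13/3 ≥ 1, so a(u,u) = ∫(u')² + c∫u² ≥ ∫(u')² + ∫u² = ||u||_{H^1}², i.e. α = 1 works. No larger α is possible: a(u,u) ≥ α||u||_{H^1}² means (1−α)∫(u')² ≥ (α−c)∫u², and for the modes u_n = sin(nπ(x−x₀)/L) (x₀ the left endpoint) one has ∫u_n²/∫(u_n')² = (L/(nπ))² → 0, so a(u_n,u_n)/||u_n||_{H^1}² → 1. Hence the optimal constant is α = 1.
Therefore α = 1.


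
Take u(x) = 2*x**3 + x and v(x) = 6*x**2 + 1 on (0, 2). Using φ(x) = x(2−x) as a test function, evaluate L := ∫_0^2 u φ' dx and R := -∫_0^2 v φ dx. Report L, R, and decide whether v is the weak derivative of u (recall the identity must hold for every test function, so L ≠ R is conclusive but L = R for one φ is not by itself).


LHS = -164/15, RHS = -164/15. Yes, v = u' weakly.

u(x) = 2*x**3 + x, classical derivative u'(x) = 6*x**2 + 1.
φ(x) = x(2−x), so φ'(x) = 2 - 2*x.
Note φ(0) = φ(2) = 0, so the boundary term u·φ vanishes.
LHS = ∫_0^2 u(x) φ'(x) dx = ∫_0^2 (-4*x^4 + 4*x^3 - 2*x^2 + 2*x) dx. Term by term:
  ∫_0^2 -4*x^4 dx = -128/5;  ∫_0^2 4*x^3 dx = 16;  ∫_0^2 -2*x^2 dx = -16/3;
  ∫_0^2 2*x dx = 4.
Sum: -128/5 + 16 − 16/3 + 4 = -164/15.
So LHS = -164/15.
∫_0^2 v(x) φ(x) dx = ∫_0^2 (-6*x^4 + 12*x^3 - x^2 + 2*x) dx. Term by term:
  ∫_0^2 -6*x^4 dx = -192/5;  ∫_0^2 12*x^3 dx = 48;  ∫_0^2 -x^2 dx = -8/3;
  ∫_0^2 2*x dx = 4.
Sum: -192/5 + 48 − 8/3 + 4 = 164/15.
So RHS = -∫_0^2 v(x) φ(x) dx = -164/15.
LHS = RHS, so the identity holds for this test φ.
Moreover u is smooth here and v(x) = u'(x) = 6*x**2 + 1 pointwise, so the identity holds for every test function. Hence v is the weak derivative of u.


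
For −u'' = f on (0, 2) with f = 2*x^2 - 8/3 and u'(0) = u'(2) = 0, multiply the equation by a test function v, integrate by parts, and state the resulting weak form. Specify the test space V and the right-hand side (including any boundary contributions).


V = H^1(0, 2) (no boundary constraint on v; u is determined up to an additive constant); weak form: ∫_0^2 u'v' dx = ∫_0^2 (2*x^2 - 8/3) v dx for all v ∈ V.

Multiply both sides by a test function v and integrate from 0 to 2:
  ∫_0^2 −u''(x) v(x) dx = ∫_0^2 f(x) v(x) dx.
Integrate the LHS by parts once:
  ∫_0^2 −u'' v dx = −[u'(x) v(x)]_0^2 + ∫_0^2 u'(x) v'(x) dx.
Thus ∫_0^2 u'(x) v'(x) dx = ∫_0^2 f(x) v(x) dx + [u'(x) v(x)]_0^2.
Choose V so that boundary terms are either known or forced to vanish.
u has homogeneous Neumann: u'(0) = u'(2) = 0. So [u' v]_0^2 = 0·v(2) − 0·v(0) = 0 for any v; take V = H^1(0, 2).
Weak formulation: find u (satisfying any essential BC) such that ∫_0^2 u'(x) v'(x) dx = ∫_0^2 f v dx for all v ∈ V (homogeneous Neumann, so boundary terms vanish).
Substituting f(x) = 2*x^2 - 8/3, the right-hand side is ∫_0^2 (2*x^2 - 8/3) v dx.
Compatibility check (pure Neumann): taking v ≡ 1 ∈ V gives 0 = ∫_0^2 f dx + (0) − (0), i.e. ∫_0^2 f dx must equal u'(0) − u'(2) = 0. Indeed ∫_0^2 (2*x^2 - 8/3) dx = 0, so the data are compatible. The solution is then unique only up to an additive constant (fix it e.g. by requiring ∫_0^2 u dx = 0).


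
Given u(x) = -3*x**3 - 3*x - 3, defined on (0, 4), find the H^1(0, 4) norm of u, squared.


||u||_{H^1}^2 = 1541832/35

The H^1 norm (squared) on an interval (0, L) is
  ||u||_{H^1}^2 = ∫_0^L u(x)^2 dx + ∫_0^L u'(x)^2 dx.
Compute u'(x) = -9*x**2 - 3.
Then u(x)^2 = 9*x**6 + 18*x**4 + 18*x**3 + 9*x**2 + 18*x + 9 and u'(x)^2 = 81*x**4 + 54*x**2 + 9.
Integrate each monomial from 0 to 4 using ∫_0^4 c·x^n dx = c·4^(n+1)/(n+1):
  ∫_0^4 u(x)^2 dx = ∫_0^4 (9*x^6 + 18*x^4 + 18*x^3 + 9*x^2 + 18*x + 9) dx. Term by term:
    ∫_0^4 9*x^6 dx = 147456/7;  ∫_0^4 18*x^4 dx = 18432/5;  ∫_0^4 18*x^3 dx = 1152;
    ∫_0^4 9*x^2 dx = 192;  ∫_0^4 18*x dx = 144;  ∫_0^4 9 dx = 36.
  Sum: 147456/7 + 18432/5 + 1152 + 192 + 144 + 36 = 919644/35.
  ∫_0^4 u'(x)^2 dx = ∫_0^4 (81*x^4 + 54*x^2 + 9) dx. Term by term:
    ∫_0^4 81*x^4 dx = 82944/5;  ∫_0^4 54*x^2 dx = 1152;  ∫_0^4 9 dx = 36.
  Sum: 82944/5 + 1152 + 36 = 88884/5.
Adding: ||u||_{H^1}^2 = 919644/35 + 88884/5 = 1541832/35.


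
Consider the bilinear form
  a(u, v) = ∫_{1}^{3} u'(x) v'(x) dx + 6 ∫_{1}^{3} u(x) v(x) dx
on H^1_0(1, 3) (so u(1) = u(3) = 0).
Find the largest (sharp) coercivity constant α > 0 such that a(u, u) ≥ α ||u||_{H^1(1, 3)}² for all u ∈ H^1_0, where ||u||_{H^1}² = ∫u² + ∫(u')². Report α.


α = 1

Coercivity of a(·,·) on H^1_0(1, 3) means a(u, u) ≥ α ||u||_{H^1}² for every u ∈ H^1_0.
The interval has length L = 2, and Poincaré/coercivity depend only on L. Here a(u, u) = ∫(u')² + (6)·∫u².
Here c = 6 ≥ 1, so a(u,u) = ∫(u')² + c∫u² ≥ ∫(u')² + ∫u² = ||u||_{H^1}², i.e. α = 1 works. No larger α is possible: a(u,u) ≥ α||u||_{H^1}² means (1−α)∫(u')² ≥ (α−c)∫u², and for the modes u_n = sin(nπ(x−x₀)/L) (x₀ the left endpoint) one has ∫u_n²/∫(u_n')² = (L/(nπ))² → 0, so a(u_n,u_n)/||u_n||_{H^1}² → 1. Hence the optimal constant is α = 1.
Therefore α = 1.


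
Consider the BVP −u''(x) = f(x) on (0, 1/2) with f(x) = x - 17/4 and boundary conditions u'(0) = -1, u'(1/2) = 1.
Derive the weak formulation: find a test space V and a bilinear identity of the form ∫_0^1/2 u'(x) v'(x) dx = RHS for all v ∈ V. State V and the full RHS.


V = H^1(0, 1/2) (v unrestricted at boundary; u is determined up to an additive constant); weak form: ∫_0^1/2 u'v' dx = ∫_0^1/2 (x - 17/4) v dx + v(1/2) + v(0) for all v ∈ V.

Multiply both sides by a test function v and integrate from 0 to 1/2:
  ∫_0^1/2 −u''(x) v(x) dx = ∫_0^1/2 f(x) v(x) dx.
Integrate the LHS by parts once:
  ∫_0^1/2 −u'' v dx = −[u'(x) v(x)]_0^1/2 + ∫_0^1/2 u'(x) v'(x) dx.
Thus ∫_0^1/2 u'(x) v'(x) dx = ∫_0^1/2 f(x) v(x) dx + [u'(x) v(x)]_0^1/2.
Choose V so that boundary terms are either known or forced to vanish.
u has inhomogeneous Neumann u'(0) = -1, u'(1/2) = 1. [u' v]_0^1/2 = (1)·v(1/2) − (-1)·v(0) = v(1/2) + v(0). Take V = H^1(0, 1/2); boundary term becomes part of RHS.
Weak formulation: find u (satisfying any essential BC) such that ∫_0^1/2 u'(x) v'(x) dx = ∫_0^1/2 f v dx + v(1/2) + v(0) for all v ∈ V (Neumann data are natural BCs: they enter the RHS as boundary terms).
Substituting f(x) = x - 17/4, the right-hand side is ∫_0^1/2 (x - 17/4) v dx + v(1/2) + v(0).
Compatibility check (pure Neumann): taking v ≡ 1 ∈ V gives 0 = ∫_0^1/2 f dx + (1) − (-1), i.e. ∫_0^1/2 f dx must equal u'(0) − u'(1/2) = -2. Indeed ∫_0^1/2 (x - 17/4) dx = -2, so the data are compatible. The solution is then unique only up to an additive constant (fix it e.g. by requiring ∫_0^1/2 u dx = 0).


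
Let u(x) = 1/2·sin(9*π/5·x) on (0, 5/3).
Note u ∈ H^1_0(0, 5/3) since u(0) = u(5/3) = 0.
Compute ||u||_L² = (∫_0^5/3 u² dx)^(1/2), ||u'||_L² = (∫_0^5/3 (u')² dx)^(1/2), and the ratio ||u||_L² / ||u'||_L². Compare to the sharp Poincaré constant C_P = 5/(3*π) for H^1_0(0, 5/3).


||u||_L² / ||u'||_L² = 5/(9*π) < C_P = 5/(3*π).

u(x) = 1/2·sin(9*π/5·x), so u'(x) = 9*π*cos(9*π*x/5)/10.
Writing u(x) = A·sin(kπx/L) with A = 1/2 and k = 3, use ∫_0^L sin²(kπx/L) dx = L/2 and ∫_0^L cos²(kπx/L) dx = L/2.
u² = 1/4·sin²(9*π/5·x) and (u')² = 81*π^2/100·cos²(9*π/5·x), and each of sin², cos² integrates to L/2 = 5/6 over (0, 5/3).
∫_0^5/3 u² dx = 5/24, so ||u||_L² = sqrt(30)/12.
∫_0^5/3 (u')² dx = 27*π^2/40, so ||u'||_L² = 3*sqrt(30)*π/20.
Ratio ||u||_L² / ||u'||_L² = 5/(9*π).
Sharp Poincaré constant on H^1_0(0, 5/3) is C_P = L/π = 5/(3*π), achieved by sin(3*π/5·x).
This is the k = 3 harmonic; the ratio L/(kπ) is strictly less than C_P = L/π, consistent with the sharp inequality ||u||_L² ≤ C_P ||u'||_L².


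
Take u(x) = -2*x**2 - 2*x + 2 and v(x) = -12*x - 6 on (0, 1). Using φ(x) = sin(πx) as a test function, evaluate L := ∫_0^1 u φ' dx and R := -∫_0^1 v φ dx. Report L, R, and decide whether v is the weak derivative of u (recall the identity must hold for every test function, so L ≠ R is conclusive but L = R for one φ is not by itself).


LHS = 8/π, RHS = 24/π. No, v is not the weak derivative of u.

u(x) = -2*x**2 - 2*x + 2, classical derivative u'(x) = -4*x - 2.
φ(x) = sin(πx), so φ'(x) = π*cos(π*x).
Note φ(0) = φ(1) = 0, so the boundary term u·φ vanishes.
LHS = ∫_0^1 u(x) φ'(x) dx = ∫_0^1 (-2*π*x^2*cos(π*x) - 2*π*x*cos(π*x) + 2*π*cos(π*x)) dx. Term by term:
  ∫_0^1 2*π*cos(π*x) dx = 0;  ∫_0^1 -2*π*x*cos(π*x) dx = 4/π;  ∫_0^1 -2*π*x^2*cos(π*x) dx = 4/π.
Sum: 0 + 4/π + 4/π = 8/π.
So LHS = 8/π.
∫_0^1 v(x) φ(x) dx = ∫_0^1 (-12*x*sin(π*x) - 6*sin(π*x)) dx. Term by term:
  ∫_0^1 -6*sin(π*x) dx = -12/π;  ∫_0^1 -12*x*sin(π*x) dx = -12/π.
Sum: -12/π − 12/π = -24/π.
So RHS = -∫_0^1 v(x) φ(x) dx = 24/π.
LHS − RHS = -16/π ≠ 0, so the identity fails.
(For a valid weak derivative the identity must hold for EVERY test function, in particular this one. The failure shows v is NOT the weak derivative of u.)
Correct weak derivative would be u'(x) = -4*x - 2.


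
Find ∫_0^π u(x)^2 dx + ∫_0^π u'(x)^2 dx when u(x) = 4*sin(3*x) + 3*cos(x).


||u||_{H^1(0,π)}^2 = 89*π

u'(x) = -3*sin(x) + 12*cos(3*x).
Expand u² and (u')² and integrate term by term on (0, π), using: for integers n ≥ 1, ∫_0^π sin²(nx) dx = ∫_0^π cos²(nx) dx = π/2; for n ≠ n', ∫_0^π sin(nx)sin(n'x) dx = ∫_0^π cos(nx)cos(n'x) dx = 0; and by product-to-sum, ∫_0^π sin(nx)cos(n'x) dx = ½∫_0^π [sin((n+n')x) + sin((n−n')x)] dx, which is 0 when n+n' is even and 2n/(n²−n'²) when n+n' is odd (it need not vanish on (0, π)).
  u² squared terms: (3)²·∫cos(x)² dx = 9·π/2 = 9*π/2;  (4)²·∫sin(3x)² dx = 16·π/2 = 8*π.
  u² cross terms: 2·(3)·(4)·∫cos(x)·sin(3x) dx = 24·(0) = 0.
  So ∫_0^π u² dx = 9*π/2 + 8*π + 0 = 25*π/2.
  (u')² squared terms: (-3)²·∫sin(x)² dx = 9·π/2 = 9*π/2;  (12)²·∫cos(3x)² dx = 144·π/2 = 72*π.
  (u')² cross terms: 2·(-3)·(12)·∫sin(x)·cos(3x) dx = -72·(0) = 0.
  So ∫_0^π (u')² dx = 9*π/2 + 72*π + 0 = 153*π/2.
||u||_{H^1}^2 = (25*π/2) + (153*π/2) = 89*π.


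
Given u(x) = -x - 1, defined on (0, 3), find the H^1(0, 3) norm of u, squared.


||u||_{H^1}^2 = 24

The H^1 norm (squared) on an interval (0, L) is
  ||u||_{H^1}^2 = ∫_0^L u(x)^2 dx + ∫_0^L u'(x)^2 dx.
Compute u'(x) = -1.
Then u(x)^2 = x**2 + 2*x + 1 and u'(x)^2 = 1.
Integrate each monomial from 0 to 3 using ∫_0^3 c·x^n dx = c·3^(n+1)/(n+1):
  ∫_0^3 u(x)^2 dx = ∫_0^3 (x^2 + 2*x + 1) dx. Term by term:
    ∫_0^3 x^2 dx = 9;  ∫_0^3 2*x dx = 9;  ∫_0^3 1 dx = 3.
  Sum: 9 + 9 + 3 = 21.
  ∫_0^3 u'(x)^2 dx = ∫_0^3 (1) dx. Term by term:
    ∫_0^3 1 dx = 3.
Adding: ||u||_{H^1}^2 = 21 + 3 = 24.


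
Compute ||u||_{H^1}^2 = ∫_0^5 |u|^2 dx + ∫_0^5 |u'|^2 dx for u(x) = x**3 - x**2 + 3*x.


||u||_{H^1}^2 = 601715/42

The H^1 norm (squared) on an interval (0, L) is
  ||u||_{H^1}^2 = ∫_0^L u(x)^2 dx + ∫_0^L u'(x)^2 dx.
Compute u'(x) = 3*x**2 - 2*x + 3.
Then u(x)^2 = x**6 - 2*x**5 + 7*x**4 - 6*x**3 + 9*x**2 and u'(x)^2 = 9*x**4 - 12*x**3 + 22*x**2 - 12*x + 9.
Integrate each monomial from 0 to 5 using ∫_0^5 c·x^n dx = c·5^(n+1)/(n+1):
  ∫_0^5 u(x)^2 dx = ∫_0^5 (x^6 - 2*x^5 + 7*x^4 - 6*x^3 + 9*x^2) dx. Term by term:
    ∫_0^5 x^6 dx = 78125/7;  ∫_0^5 -2*x^5 dx = -15625/3;  ∫_0^5 7*x^4 dx = 4375;
    ∫_0^5 -6*x^3 dx = -1875/2;  ∫_0^5 9*x^2 dx = 375.
  Sum: 78125/7 − 15625/3 + 4375 − 1875/2 + 375 = 410125/42.
  ∫_0^5 u'(x)^2 dx = ∫_0^5 (9*x^4 - 12*x^3 + 22*x^2 - 12*x + 9) dx. Term by term:
    ∫_0^5 9*x^4 dx = 5625;  ∫_0^5 -12*x^3 dx = -1875;  ∫_0^5 22*x^2 dx = 2750/3;
    ∫_0^5 -12*x dx = -150;  ∫_0^5 9 dx = 45.
  Sum: 5625 − 1875 + 2750/3 − 150 + 45 = 13685/3.
Adding: ||u||_{H^1}^2 = 410125/42 + 13685/3 = 601715/42.


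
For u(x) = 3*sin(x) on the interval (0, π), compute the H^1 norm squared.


||u||_{H^1(0,π)}^2 = 9*π

u'(x) = 3*cos(x).
Expand u² and (u')² and integrate term by term on (0, π), using: for integers n ≥ 1, ∫_0^π sin²(nx) dx = ∫_0^π cos²(nx) dx = π/2; for n ≠ n', ∫_0^π sin(nx)sin(n'x) dx = ∫_0^π cos(nx)cos(n'x) dx = 0; and by product-to-sum, ∫_0^π sin(nx)cos(n'x) dx = ½∫_0^π [sin((n+n')x) + sin((n−n')x)] dx, which is 0 when n+n' is even and 2n/(n²−n'²) when n+n' is odd (it need not vanish on (0, π)).
  u² squared terms: (3)²·∫sin(x)² dx = 9·π/2 = 9*π/2.
  So ∫_0^π u² dx = 9*π/2.
  (u')² squared terms: (3)²·∫cos(x)² dx = 9·π/2 = 9*π/2.
  So ∫_0^π (u')² dx = 9*π/2.
||u||_{H^1}^2 = (9*π/2) + (9*π/2) = 9*π.


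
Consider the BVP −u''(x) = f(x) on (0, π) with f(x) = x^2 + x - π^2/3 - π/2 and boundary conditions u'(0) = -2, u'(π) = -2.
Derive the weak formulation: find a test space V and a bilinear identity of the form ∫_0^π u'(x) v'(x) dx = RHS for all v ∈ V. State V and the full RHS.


V = H^1(0, π) (v unrestricted at boundary; u is determined up to an additive constant); weak form: ∫_0^π u'v' dx = ∫_0^π (x^2 + x - π^2/3 - π/2) v dx − 2·v(π) + 2·v(0) for all v ∈ V.

Multiply both sides by a test function v and integrate from 0 to π:
  ∫_0^π −u''(x) v(x) dx = ∫_0^π f(x) v(x) dx.
Integrate the LHS by parts once:
  ∫_0^π −u'' v dx = −[u'(x) v(x)]_0^π + ∫_0^π u'(x) v'(x) dx.
Thus ∫_0^π u'(x) v'(x) dx = ∫_0^π f(x) v(x) dx + [u'(x) v(x)]_0^π.
Choose V so that boundary terms are either known or forced to vanish.
u has inhomogeneous Neumann u'(0) = -2, u'(π) = -2. [u' v]_0^π = (-2)·v(π) − (-2)·v(0) = − 2·v(π) + 2·v(0). Take V = H^1(0, π); boundary term becomes part of RHS.
Weak formulation: find u (satisfying any essential BC) such that ∫_0^π u'(x) v'(x) dx = ∫_0^π f v dx − 2·v(π) + 2·v(0) for all v ∈ V (Neumann data are natural BCs: they enter the RHS as boundary terms).
Substituting f(x) = x^2 + x - π^2/3 - π/2, the right-hand side is ∫_0^π (x^2 + x - π^2/3 - π/2) v dx − 2·v(π) + 2·v(0).
Compatibility check (pure Neumann): taking v ≡ 1 ∈ V gives 0 = ∫_0^π f dx + (-2) − (-2), i.e. ∫_0^π f dx must equal u'(0) − u'(π) = 0. Indeed ∫_0^π (x^2 + x - π^2/3 - π/2) dx = 0, so the data are compatible. The solution is then unique only up to an additive constant (fix it e.g. by requiring ∫_0^π u dx = 0).


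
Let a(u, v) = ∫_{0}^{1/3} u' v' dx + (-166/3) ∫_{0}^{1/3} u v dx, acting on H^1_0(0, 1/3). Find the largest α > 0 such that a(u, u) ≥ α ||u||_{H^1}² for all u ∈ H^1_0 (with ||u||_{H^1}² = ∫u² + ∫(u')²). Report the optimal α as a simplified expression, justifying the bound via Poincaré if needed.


α = (-166 + 27*π^2)/(3*(1 + 9*π^2))

Coercivity of a(·,·) on H^1_0(0, 1/3) means a(u, u) ≥ α ||u||_{H^1}² for every u ∈ H^1_0.
The interval has length L = 1/3, and Poincaré/coercivity depend only on L. Here a(u, u) = ∫(u')² + (-166/3)·∫u².
Here c = -166/3 < 0 with |c| < (π/L)² = 9*π^2, so coercivity still holds. The condition a(u,u) ≥ α||u||_{H^1}² reads (1−α)∫(u')² ≥ (α−c)∫u². Any admissible α is ≤ 1 (rapidly oscillating u have ∫u²/∫(u')² → 0), and α = 1 would force 0 ≥ (1−c)∫u², impossible since c < 1; so 1−α > 0. By the sharp Poincaré inequality on H^1_0 of an interval of length L, ∫(u')² ≥ (π/L)²∫u² with equality for the first sine mode sin(π(x−x₀)/L) (x₀ the left endpoint), so the inequality holds for all u iff (1−α)(π/L)² ≥ α − c, i.e. α ≤ ((π/L)² + c)/((π/L)² + 1) = (1 + c(L/π)²)/(1 + (L/π)²). (Direct route, valid since c ≤ 0: Poincaré gives c∫u² ≥ c(L/π)²∫(u')², so a(u,u) ≥ (1 + c(L/π)²)∫(u')², while ||u||_{H^1}² ≤ (1 + (L/π)²)∫(u')²; dividing yields the same α.) With (π/L)² = 9*π^2 and c = -166/3, the largest admissible constant is α = ((π/L)² + c)/((π/L)² + 1).
Simplifying, α = (-166 + 27*π^2)/(3*(1 + 9*π^2)).


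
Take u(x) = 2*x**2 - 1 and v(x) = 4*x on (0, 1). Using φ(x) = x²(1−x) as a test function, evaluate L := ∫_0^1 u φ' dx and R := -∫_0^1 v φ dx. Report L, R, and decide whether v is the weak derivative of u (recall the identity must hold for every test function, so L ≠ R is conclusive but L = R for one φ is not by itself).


LHS = -1/5, RHS = -1/5. Yes, v = u' weakly.

u(x) = 2*x**2 - 1, classical derivative u'(x) = 4*x.
φ(x) = x²(1−x), so φ'(x) = x*(2 - 3*x).
Note φ(0) = φ(1) = 0, so the boundary term u·φ vanishes.
LHS = ∫_0^1 u(x) φ'(x) dx = ∫_0^1 (-6*x^4 + 4*x^3 + 3*x^2 - 2*x) dx. Term by term:
  ∫_0^1 -6*x^4 dx = -6/5;  ∫_0^1 4*x^3 dx = 1;  ∫_0^1 3*x^2 dx = 1;
  ∫_0^1 -2*x dx = -1.
Sum: -6/5 + 1 + 1 − 1 = -1/5.
So LHS = -1/5.
∫_0^1 v(x) φ(x) dx = ∫_0^1 (-4*x^4 + 4*x^3) dx. Term by term:
  ∫_0^1 -4*x^4 dx = -4/5;  ∫_0^1 4*x^3 dx = 1.
Sum: -4/5 + 1 = 1/5.
So RHS = -∫_0^1 v(x) φ(x) dx = -1/5.
LHS = RHS, so the identity holds for this test φ.
Moreover u is smooth here and v(x) = u'(x) = 4*x pointwise, so the identity holds for every test function. Hence v is the weak derivative of u.


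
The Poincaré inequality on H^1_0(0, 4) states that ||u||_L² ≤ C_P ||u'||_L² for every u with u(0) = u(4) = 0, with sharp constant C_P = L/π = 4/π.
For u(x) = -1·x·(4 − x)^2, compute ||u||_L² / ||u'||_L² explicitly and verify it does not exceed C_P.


||u||_L² / ||u'||_L² = 2*sqrt(14)/7 < C_P = 4/π.

u(x) = -1·x·(4 − x)^2, so u'(x) = (4 - 3*x)*(x - 4).
u(x) = -1·x·(4 − x)^2 vanishes at x = 0 and x = 4, so u ∈ H^1_0(0, 4). Differentiate via the product rule and integrate the resulting polynomials term by term.
  ∫_0^4 u² dx = ∫_0^4 (x^6 - 16*x^5 + 96*x^4 - 256*x^3 + 256*x^2) dx. Term by term:
    ∫_0^4 x^6 dx = 16384/7;  ∫_0^4 -16*x^5 dx = -32768/3;  ∫_0^4 96*x^4 dx = 98304/5;
    ∫_0^4 -256*x^3 dx = -16384;  ∫_0^4 256*x^2 dx = 16384/3.
  Sum: 16384/7 − 32768/3 + 98304/5 − 16384 + 16384/3 = 16384/105.
  ∫_0^4 (u')² dx = ∫_0^4 (9*x^4 - 96*x^3 + 352*x^2 - 512*x + 256) dx. Term by term:
    ∫_0^4 9*x^4 dx = 9216/5;  ∫_0^4 -96*x^3 dx = -6144;  ∫_0^4 352*x^2 dx = 22528/3;
    ∫_0^4 -512*x dx = -4096;  ∫_0^4 256 dx = 1024.
  Sum: 9216/5 − 6144 + 22528/3 − 4096 + 1024 = 2048/15.
∫_0^4 u² dx = 16384/105, so ||u||_L² = 128*sqrt(105)/105.
∫_0^4 (u')² dx = 2048/15, so ||u'||_L² = 32*sqrt(30)/15.
Ratio ||u||_L² / ||u'||_L² = 2*sqrt(14)/7.
Sharp Poincaré constant on H^1_0(0, 4) is C_P = L/π = 4/π, achieved by sin(π/4·x).
A polynomial bump cannot attain the sharp Poincaré constant (only the first sine eigenfunction does), so the ratio is strictly less than C_P, consistent with ||u||_L² ≤ C_P ||u'||_L².


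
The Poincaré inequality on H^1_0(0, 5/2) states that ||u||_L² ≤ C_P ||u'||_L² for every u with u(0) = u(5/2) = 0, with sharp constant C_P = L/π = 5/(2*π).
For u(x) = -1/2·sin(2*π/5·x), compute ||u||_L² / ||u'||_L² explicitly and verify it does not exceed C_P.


||u||_L² / ||u'||_L² = 5/(2*π) = C_P.

u(x) = -1/2·sin(2*π/5·x), so u'(x) = -π*cos(2*π*x/5)/5.
Writing u(x) = A·sin(kπx/L) with A = -1/2 and k = 1, use ∫_0^L sin²(kπx/L) dx = L/2 and ∫_0^L cos²(kπx/L) dx = L/2.
u² = 1/4·sin²(2*π/5·x) and (u')² = π^2/25·cos²(2*π/5·x), and each of sin², cos² integrates to L/2 = 5/4 over (0, 5/2).
∫_0^5/2 u² dx = 5/16, so ||u||_L² = sqrt(5)/4.
∫_0^5/2 (u')² dx = π^2/20, so ||u'||_L² = sqrt(5)*π/10.
Ratio ||u||_L² / ||u'||_L² = 5/(2*π).
Sharp Poincaré constant on H^1_0(0, 5/2) is C_P = L/π = 5/(2*π), achieved by sin(2*π/5·x).
This is the k = 1 eigenfunction (up to amplitude), so the ratio equals the sharp Poincaré constant exactly.


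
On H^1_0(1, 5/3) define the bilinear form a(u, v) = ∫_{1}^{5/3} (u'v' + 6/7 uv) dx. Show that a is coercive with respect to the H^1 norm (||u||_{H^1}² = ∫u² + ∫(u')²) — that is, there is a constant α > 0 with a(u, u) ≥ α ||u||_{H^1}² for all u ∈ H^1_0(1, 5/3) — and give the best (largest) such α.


α = 3*(8 + 21*π^2)/(7*(4 + 9*π^2))

Coercivity of a(·,·) on H^1_0(1, 5/3) means a(u, u) ≥ α ||u||_{H^1}² for every u ∈ H^1_0.
The interval has length L = 2/3, and Poincaré/coercivity depend only on L. Here a(u, u) = ∫(u')² + (6/7)·∫u².
Here 0 < c = 6/7 < 1. The condition a(u,u) ≥ α||u||_{H^1}² reads (1−α)∫(u')² ≥ (α−c)∫u². Any admissible α is ≤ 1 (rapidly oscillating u have ∫u²/∫(u')² → 0), and α = 1 would force 0 ≥ (1−c)∫u², impossible since c < 1; so 1−α > 0. By the sharp Poincaré inequality on H^1_0 of an interval of length L, ∫(u')² ≥ (π/L)²∫u² with equality for the first sine mode sin(π(x−x₀)/L) (x₀ the left endpoint), so the inequality holds for all u iff (1−α)(π/L)² ≥ α − c, i.e. α ≤ ((π/L)² + c)/((π/L)² + 1) = (1 + c(L/π)²)/(1 + (L/π)²). With (π/L)² = 9*π^2/4 and c = 6/7, the largest admissible constant is α = ((π/L)² + c)/((π/L)² + 1).
Simplifying, α = 3*(8 + 21*π^2)/(7*(4 + 9*π^2)).


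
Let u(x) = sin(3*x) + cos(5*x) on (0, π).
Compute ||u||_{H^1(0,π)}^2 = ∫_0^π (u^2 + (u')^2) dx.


||u||_{H^1(0,π)}^2 = 18*π

u'(x) = -5*sin(5*x) + 3*cos(3*x).
Expand u² and (u')² and integrate term by term on (0, π), using: for integers n ≥ 1, ∫_0^π sin²(nx) dx = ∫_0^π cos²(nx) dx = π/2; for n ≠ n', ∫_0^π sin(nx)sin(n'x) dx = ∫_0^π cos(nx)cos(n'x) dx = 0; and by product-to-sum, ∫_0^π sin(nx)cos(n'x) dx = ½∫_0^π [sin((n+n')x) + sin((n−n')x)] dx, which is 0 when n+n' is even and 2n/(n²−n'²) when n+n' is odd (it need not vanish on (0, π)).
  u² squared terms: (1)²·∫cos(5x)² dx = 1·π/2 = π/2;  (1)²·∫sin(3x)² dx = 1·π/2 = π/2.
  u² cross terms: 2·(1)·(1)·∫cos(5x)·sin(3x) dx = 2·(0) = 0.
  So ∫_0^π u² dx = π/2 + π/2 + 0 = π.
  (u')² squared terms: (-5)²·∫sin(5x)² dx = 25·π/2 = 25*π/2;  (3)²·∫cos(3x)² dx = 9·π/2 = 9*π/2.
  (u')² cross terms: 2·(-5)·(3)·∫sin(5x)·cos(3x) dx = -30·(0) = 0.
  So ∫_0^π (u')² dx = 25*π/2 + 9*π/2 + 0 = 17*π.
||u||_{H^1}^2 = (π) + (17*π) = 18*π.


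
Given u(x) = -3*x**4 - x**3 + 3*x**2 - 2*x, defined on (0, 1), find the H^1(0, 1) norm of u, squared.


||u||_{H^1}^2 = 7487/420

The H^1 norm (squared) on an interval (0, L) is
  ||u||_{H^1}^2 = ∫_0^L u(x)^2 dx + ∫_0^L u'(x)^2 dx.
Compute u'(x) = -12*x**3 - 3*x**2 + 6*x - 2.
Then u(x)^2 = 9*x**8 + 6*x**7 - 17*x**6 + 6*x**5 + 13*x**4 - 12*x**3 + 4*x**2 and u'(x)^2 = 144*x**6 + 72*x**5 - 135*x**4 + 12*x**3 + 48*x**2 - 24*x + 4.
Integrate each monomial from 0 to 1 using ∫_0^1 c·x^n dx = c·1^(n+1)/(n+1):
  ∫_0^1 u(x)^2 dx = ∫_0^1 (9*x^8 + 6*x^7 - 17*x^6 + 6*x^5 + 13*x^4 - 12*x^3 + 4*x^2) dx. Term by term:
    ∫_0^1 9*x^8 dx = 1;  ∫_0^1 6*x^7 dx = 3/4;  ∫_0^1 -17*x^6 dx = -17/7;
    ∫_0^1 6*x^5 dx = 1;  ∫_0^1 13*x^4 dx = 13/5;  ∫_0^1 -12*x^3 dx = -3;
    ∫_0^1 4*x^2 dx = 4/3.
  Sum: 1 + 3/4 − 17/7 + 1 + 13/5 − 3 + 4/3 = 527/420.
  ∫_0^1 u'(x)^2 dx = ∫_0^1 (144*x^6 + 72*x^5 - 135*x^4 + 12*x^3 + 48*x^2 - 24*x + 4) dx. Term by term:
    ∫_0^1 144*x^6 dx = 144/7;  ∫_0^1 72*x^5 dx = 12;  ∫_0^1 -135*x^4 dx = -27;
    ∫_0^1 12*x^3 dx = 3;  ∫_0^1 48*x^2 dx = 16;  ∫_0^1 -24*x dx = -12;
    ∫_0^1 4 dx = 4.
  Sum: 144/7 + 12 − 27 + 3 + 16 − 12 + 4 = 116/7.
Adding: ||u||_{H^1}^2 = 527/420 + 116/7 = 7487/420.


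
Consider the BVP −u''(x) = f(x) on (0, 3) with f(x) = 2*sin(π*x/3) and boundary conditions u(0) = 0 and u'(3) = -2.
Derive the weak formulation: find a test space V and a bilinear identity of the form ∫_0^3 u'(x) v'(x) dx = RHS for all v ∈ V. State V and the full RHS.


V = {v ∈ H^1(0, 3) : v(0) = 0} (test functions vanish at x = 0 where u is specified); weak form: ∫_0^3 u'v' dx = ∫_0^3 (2*sin(π*x/3)) v dx − 2·v(3) for all v ∈ V.

Multiply both sides by a test function v and integrate from 0 to 3:
  ∫_0^3 −u''(x) v(x) dx = ∫_0^3 f(x) v(x) dx.
Integrate the LHS by parts once:
  ∫_0^3 −u'' v dx = −[u'(x) v(x)]_0^3 + ∫_0^3 u'(x) v'(x) dx.
Thus ∫_0^3 u'(x) v'(x) dx = ∫_0^3 f(x) v(x) dx + [u'(x) v(x)]_0^3.
Choose V so that boundary terms are either known or forced to vanish.
Mixed BC: u(0) = 0 (Dirichlet) and u'(3) = -2 (Neumann). Define V = {v ∈ H^1(0, 3) : v(0) = 0}. Then [u' v]_0^3 = u'(3)·v(3) − u'(0)·0 = − 2·v(3).
Weak formulation: find u (satisfying any essential BC) such that ∫_0^3 u'(x) v'(x) dx = ∫_0^3 f v dx − 2·v(3) for all v ∈ V (Dirichlet at 0 absorbed into V; Neumann datum at x = 3 contributes the boundary term).
Substituting f(x) = 2*sin(π*x/3), the right-hand side is ∫_0^3 (2*sin(π*x/3)) v dx − 2·v(3).


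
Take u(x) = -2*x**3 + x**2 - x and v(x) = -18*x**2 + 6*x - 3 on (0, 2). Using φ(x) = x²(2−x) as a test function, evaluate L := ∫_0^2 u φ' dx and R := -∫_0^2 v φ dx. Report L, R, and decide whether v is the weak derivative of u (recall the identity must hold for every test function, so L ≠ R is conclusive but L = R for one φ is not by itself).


LHS = 164/15, RHS = 164/5. No, v is not the weak derivative of u.

u(x) = -2*x**3 + x**2 - x, classical derivative u'(x) = -6*x**2 + 2*x - 1.
φ(x) = x²(2−x), so φ'(x) = x*(4 - 3*x).
Note φ(0) = φ(2) = 0, so the boundary term u·φ vanishes.
LHS = ∫_0^2 u(x) φ'(x) dx = ∫_0^2 (6*x^5 - 11*x^4 + 7*x^3 - 4*x^2) dx. Term by term:
  ∫_0^2 6*x^5 dx = 64;  ∫_0^2 -11*x^4 dx = -352/5;  ∫_0^2 7*x^3 dx = 28;
  ∫_0^2 -4*x^2 dx = -32/3.
Sum: 64 − 352/5 + 28 − 32/3 = 164/15.
So LHS = 164/15.
∫_0^2 v(x) φ(x) dx = ∫_0^2 (18*x^5 - 42*x^4 + 15*x^3 - 6*x^2) dx. Term by term:
  ∫_0^2 18*x^5 dx = 192;  ∫_0^2 -42*x^4 dx = -1344/5;  ∫_0^2 15*x^3 dx = 60;
  ∫_0^2 -6*x^2 dx = -16.
Sum: 192 − 1344/5 + 60 − 16 = -164/5.
So RHS = -∫_0^2 v(x) φ(x) dx = 164/5.
LHS − RHS = -328/15 ≠ 0, so the identity fails.
(For a valid weak derivative the identity must hold for EVERY test function, in particular this one. The failure shows v is NOT the weak derivative of u.)
Correct weak derivative would be u'(x) = -6*x**2 + 2*x - 1.


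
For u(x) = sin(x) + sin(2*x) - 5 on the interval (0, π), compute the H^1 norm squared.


||u||_{H^1(0,π)}^2 = -20 + 57*π/2

u'(x) = cos(x) + 2*cos(2*x).
Expand u² and (u')² and integrate term by term on (0, π), using: for integers n ≥ 1, ∫_0^π sin²(nx) dx = ∫_0^π cos²(nx) dx = π/2; for n ≠ n', ∫_0^π sin(nx)sin(n'x) dx = ∫_0^π cos(nx)cos(n'x) dx = 0; and by product-to-sum, ∫_0^π sin(nx)cos(n'x) dx = ½∫_0^π [sin((n+n')x) + sin((n−n')x)] dx, which is 0 when n+n' is even and 2n/(n²−n'²) when n+n' is odd (it need not vanish on (0, π)). For the constant mode: ∫_0^π 1 dx = π, ∫_0^π cos(nx) dx = 0, ∫_0^π sin(nx) dx = (1−(−1)^n)/n.
  u² squared terms: (-5)²·∫1 dx = 25·π = 25*π;  (1)²·∫sin(x)² dx = 1·π/2 = π/2;  (1)²·∫sin(2x)² dx = 1·π/2 = π/2.
  u² cross terms: 2·(-5)·(1)·∫1·sin(x) dx = -10·(2) = -20;  2·(-5)·(1)·∫1·sin(2x) dx = -10·(0) = 0;  2·(1)·(1)·∫sin(x)·sin(2x) dx = 2·(0) = 0.
  So ∫_0^π u² dx = 25*π + π/2 + π/2 − 20 + 0 + 0 = -20 + 26*π.
  (u')² squared terms: (2)²·∫cos(2x)² dx = 4·π/2 = 2*π;  (1)²·∫cos(x)² dx = 1·π/2 = π/2.
  (u')² cross terms: 2·(2)·(1)·∫cos(2x)·cos(x) dx = 4·(0) = 0.
  So ∫_0^π (u')² dx = 2*π + π/2 + 0 = 5*π/2.
||u||_{H^1}^2 = (-20 + 26*π) + (5*π/2) = -20 + 57*π/2.


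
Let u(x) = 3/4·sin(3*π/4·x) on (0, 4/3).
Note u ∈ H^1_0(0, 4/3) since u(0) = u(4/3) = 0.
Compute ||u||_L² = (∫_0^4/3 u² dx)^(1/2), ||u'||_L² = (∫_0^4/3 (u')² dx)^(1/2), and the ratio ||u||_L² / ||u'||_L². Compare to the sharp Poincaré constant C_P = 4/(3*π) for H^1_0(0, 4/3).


||u||_L² / ||u'||_L² = 4/(3*π) = C_P.

u(x) = 3/4·sin(3*π/4·x), so u'(x) = 9*π*cos(3*π*x/4)/16.
Writing u(x) = A·sin(kπx/L) with A = 3/4 and k = 1, use ∫_0^L sin²(kπx/L) dx = L/2 and ∫_0^L cos²(kπx/L) dx = L/2.
u² = 9/16·sin²(3*π/4·x) and (u')² = 81*π^2/256·cos²(3*π/4·x), and each of sin², cos² integrates to L/2 = 2/3 over (0, 4/3).
∫_0^4/3 u² dx = 3/8, so ||u||_L² = sqrt(6)/4.
∫_0^4/3 (u')² dx = 27*π^2/128, so ||u'||_L² = 3*sqrt(6)*π/16.
Ratio ||u||_L² / ||u'||_L² = 4/(3*π).
Sharp Poincaré constant on H^1_0(0, 4/3) is C_P = L/π = 4/(3*π), achieved by sin(3*π/4·x).
This is the k = 1 eigenfunction (up to amplitude), so the ratio equals the sharp Poincaré constant exactly.


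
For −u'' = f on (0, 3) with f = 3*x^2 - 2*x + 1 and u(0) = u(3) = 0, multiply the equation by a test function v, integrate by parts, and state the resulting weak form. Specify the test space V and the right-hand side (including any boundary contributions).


V = H^1_0(0, 3) (so v(0) = v(3) = 0); weak form: ∫_0^3 u'v' dx = ∫_0^3 (3*x^2 - 2*x + 1) v dx for all v ∈ V.

Multiply both sides by a test function v and integrate from 0 to 3:
  ∫_0^3 −u''(x) v(x) dx = ∫_0^3 f(x) v(x) dx.
Integrate the LHS by parts once:
  ∫_0^3 −u'' v dx = −[u'(x) v(x)]_0^3 + ∫_0^3 u'(x) v'(x) dx.
Thus ∫_0^3 u'(x) v'(x) dx = ∫_0^3 f(x) v(x) dx + [u'(x) v(x)]_0^3.
Choose V so that boundary terms are either known or forced to vanish.
u is Dirichlet: u(0) = u(3) = 0. Let V = H^1_0(0, 3); then v(0) = v(3) = 0, and [u' v]_0^3 = 0.
Weak formulation: find u (satisfying any essential BC) such that ∫_0^3 u'(x) v'(x) dx = ∫_0^3 f v dx for all v ∈ V.
Substituting f(x) = 3*x^2 - 2*x + 1, the right-hand side is ∫_0^3 (3*x^2 - 2*x + 1) v dx.


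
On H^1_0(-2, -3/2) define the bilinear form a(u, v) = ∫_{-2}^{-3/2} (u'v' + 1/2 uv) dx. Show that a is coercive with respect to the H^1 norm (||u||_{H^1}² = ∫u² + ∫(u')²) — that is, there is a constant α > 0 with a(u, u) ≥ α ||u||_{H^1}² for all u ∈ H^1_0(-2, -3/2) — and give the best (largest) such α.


α = (1 + 8*π^2)/(2*(1 + 4*π^2))

Coercivity of a(·,·) on H^1_0(-2, -3/2) means a(u, u) ≥ α ||u||_{H^1}² for every u ∈ H^1_0.
The interval has length L = 1/2, and Poincaré/coercivity depend only on L. Here a(u, u) = ∫(u')² + (1/2)·∫u².
Here 0 < c = 1/2 < 1. The condition a(u,u) ≥ α||u||_{H^1}² reads (1−α)∫(u')² ≥ (α−c)∫u². Any admissible α is ≤ 1 (rapidly oscillating u have ∫u²/∫(u')² → 0), and α = 1 would force 0 ≥ (1−c)∫u², impossible since c < 1; so 1−α > 0. By the sharp Poincaré inequality on H^1_0 of an interval of length L, ∫(u')² ≥ (π/L)²∫u² with equality for the first sine mode sin(π(x−x₀)/L) (x₀ the left endpoint), so the inequality holds for all u iff (1−α)(π/L)² ≥ α − c, i.e. α ≤ ((π/L)² + c)/((π/L)² + 1) = (1 + c(L/π)²)/(1 + (L/π)²). With (π/L)² = 4*π^2 and c = 1/2, the largest admissible constant is α = ((π/L)² + c)/((π/L)² + 1).
Simplifying, α = (1 + 8*π^2)/(2*(1 + 4*π^2)).
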